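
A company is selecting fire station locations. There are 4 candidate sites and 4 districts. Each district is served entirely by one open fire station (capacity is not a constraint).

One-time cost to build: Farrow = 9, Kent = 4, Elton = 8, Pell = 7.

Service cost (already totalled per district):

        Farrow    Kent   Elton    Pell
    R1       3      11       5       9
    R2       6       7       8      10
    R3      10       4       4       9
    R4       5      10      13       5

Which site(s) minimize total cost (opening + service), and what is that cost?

For any fixed open set, each district goes to its cheapest open site; total = fixed + service.
{Farrow, Kent}: R1→Farrow 3, R2→Farrow 6, R3→Kent 4, R4→Farrow 5. Service 18; fixed 13; total 31.
{Farrow}: R1→Farrow 3, R2→Farrow 6, R3→Farrow 10, R4→Farrow 5. Service 24; fixed 9; total 33.
{Farrow, Elton}: R1→Farrow 3, R2→Farrow 6, R3→Elton 4, R4→Farrow 5. Service 18; fixed 17; total 35.
{Farrow, Kent, Elton, Pell}: service 18 + fixed 28 = 46
No other subset beats 31.

Open Farrow and Kent; minimum total cost 31.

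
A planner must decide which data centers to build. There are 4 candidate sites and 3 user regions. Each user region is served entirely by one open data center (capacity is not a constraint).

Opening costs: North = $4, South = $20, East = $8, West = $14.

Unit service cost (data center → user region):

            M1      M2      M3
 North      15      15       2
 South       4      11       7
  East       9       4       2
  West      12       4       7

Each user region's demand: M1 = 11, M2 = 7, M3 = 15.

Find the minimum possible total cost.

For any fixed open set, each user region goes to its cheapest open site; total = fixed + service.
{South, East}: M1→South 4·11=44, M2→East 4·7=28, M3→East 2·15=30. Service 102; fixed 28; total 130.
{North, South, East}: M1→South 4·11=44, M2→East 4·7=28, M3→North 2·15=30. Service 102; fixed 32; total 134.
{North, South, West}: service 102 + fixed 38 = 140
{North, South, East, West}: M1→South 4·11=44, M2→East 4·7=28, M3→North 2·15=30. Service 102; fixed 46; total 148.
No other subset beats 130.

Minimum total cost: 130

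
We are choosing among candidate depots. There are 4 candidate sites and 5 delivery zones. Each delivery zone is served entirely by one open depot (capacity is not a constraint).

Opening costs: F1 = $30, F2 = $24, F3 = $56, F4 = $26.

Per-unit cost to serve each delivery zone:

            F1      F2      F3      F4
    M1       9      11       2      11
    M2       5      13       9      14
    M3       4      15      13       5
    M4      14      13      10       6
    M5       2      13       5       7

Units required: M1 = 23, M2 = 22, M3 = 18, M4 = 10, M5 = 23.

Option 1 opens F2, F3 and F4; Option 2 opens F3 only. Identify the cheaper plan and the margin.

Option 1: {F2, F3, F4}: M1→F3 2·23=46, M2→F3 9·22=198, M3→F4 5·18=90, M4→F4 6·10=60, M5→F3 5·23=115. Service 509; fixed 106; total 615.
Option 2: {F3}: M1→F3 2·23=46, M2→F3 9·22=198, M3→F3 13·18=234, M4→F3 10·10=100, M5→F3 5·23=115. Service 693; fixed 56; total 749.
Difference: |615 − 749| = 134.

Option 1 is cheaper by 134.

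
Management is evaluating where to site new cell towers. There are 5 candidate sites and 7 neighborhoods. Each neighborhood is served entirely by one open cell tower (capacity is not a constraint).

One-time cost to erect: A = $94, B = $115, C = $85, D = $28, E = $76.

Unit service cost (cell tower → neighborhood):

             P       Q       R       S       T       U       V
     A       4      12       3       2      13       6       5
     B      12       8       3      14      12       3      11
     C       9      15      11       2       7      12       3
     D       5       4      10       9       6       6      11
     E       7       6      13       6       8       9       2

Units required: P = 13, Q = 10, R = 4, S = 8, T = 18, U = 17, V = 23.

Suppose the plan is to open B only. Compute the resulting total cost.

Each neighborhood is assigned to its cheapest site among the open ones.
{B}: P→B 12·13=156, Q→B 8·10=80, R→B 3·4=12, S→B 14·8=112, T→B 12·18=216, U→B 3·17=51, V→B 11·23=253. Service 880; fixed 115; total 995.

Total cost: 995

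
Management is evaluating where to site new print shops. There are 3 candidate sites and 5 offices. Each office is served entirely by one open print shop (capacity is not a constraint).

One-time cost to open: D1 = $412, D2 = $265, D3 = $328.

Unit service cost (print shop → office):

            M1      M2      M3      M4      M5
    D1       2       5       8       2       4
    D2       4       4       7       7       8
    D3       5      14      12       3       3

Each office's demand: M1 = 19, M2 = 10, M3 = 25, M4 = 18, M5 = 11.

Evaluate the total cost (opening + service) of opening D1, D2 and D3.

Each office is assigned to its cheapest site among the open ones.
{D1, D2, D3}: M1→D1 2·19=38, M2→D2 4·10=40, M3→D2 7·25=175, M4→D1 2·18=36, M5→D3 3·11=33. Service 322; fixed 1005; total 1327.

Total cost: 1327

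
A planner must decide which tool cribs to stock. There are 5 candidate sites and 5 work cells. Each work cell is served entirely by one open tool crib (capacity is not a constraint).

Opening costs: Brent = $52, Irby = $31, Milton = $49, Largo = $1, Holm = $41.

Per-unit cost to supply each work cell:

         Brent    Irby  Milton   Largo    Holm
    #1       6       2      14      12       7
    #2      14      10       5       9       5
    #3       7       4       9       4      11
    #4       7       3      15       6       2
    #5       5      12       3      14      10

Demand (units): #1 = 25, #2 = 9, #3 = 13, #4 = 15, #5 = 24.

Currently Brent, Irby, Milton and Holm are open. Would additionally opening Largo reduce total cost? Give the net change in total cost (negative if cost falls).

Current service cost with {Brent, Irby, Milton, Holm}: 249.
Adding Largo: each work cell re-picks its cheapest; new service cost 249, saving 0.
Extra fixed cost: 1. Net change = 1 − 0 = 1.
(Totals: 422 → 423.)

No — net change +1 (cost rises by 1).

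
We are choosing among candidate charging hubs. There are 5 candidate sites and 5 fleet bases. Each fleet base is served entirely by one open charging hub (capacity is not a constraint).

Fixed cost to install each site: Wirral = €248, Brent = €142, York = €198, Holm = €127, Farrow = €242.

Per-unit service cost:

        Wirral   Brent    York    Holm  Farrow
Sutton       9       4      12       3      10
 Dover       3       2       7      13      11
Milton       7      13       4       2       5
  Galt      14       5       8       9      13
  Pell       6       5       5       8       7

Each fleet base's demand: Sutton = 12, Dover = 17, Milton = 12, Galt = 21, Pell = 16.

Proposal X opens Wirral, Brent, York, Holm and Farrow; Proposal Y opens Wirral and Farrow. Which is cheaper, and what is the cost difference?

Proposal Y is cheaper by 158.

Proposal X: {Wirral, Brent, York, Holm, Farrow}: Sutton→Holm 3·12=36, Dover→Brent 2·17=34, Milton→Holm 2·12=24, Galt→Brent 5·21=105, Pell→Brent 5·16=80. Service 279; fixed 957; total 1236.
Proposal Y: {Wirral, Farrow}: Sutton→Wirral 9·12=108, Dover→Wirral 3·17=51, Milton→Farrow 5·12=60, Galt→Farrow 13·21=273, Pell→Wirral 6·16=96. Service 588; fixed 490; total 1078.
Difference: |1236 − 1078| = 158.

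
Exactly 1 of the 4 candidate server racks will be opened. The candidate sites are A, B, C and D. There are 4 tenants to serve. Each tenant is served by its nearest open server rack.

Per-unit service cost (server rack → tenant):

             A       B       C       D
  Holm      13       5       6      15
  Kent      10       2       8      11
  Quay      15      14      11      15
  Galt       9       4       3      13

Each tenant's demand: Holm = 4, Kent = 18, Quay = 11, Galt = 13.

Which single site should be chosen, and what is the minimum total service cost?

With exactly 1 open, each tenant uses its cheapest among the chosen.
{B}: Holm→B 5·4=20, Kent→B 2·18=36, Quay→B 14·11=154, Galt→B 4·13=52. Service cost 262.
{C}: service cost 328
{A}: service cost 514
Among all 4 size-1 choices, {B} is lowest.

Choose B only; total service cost 262.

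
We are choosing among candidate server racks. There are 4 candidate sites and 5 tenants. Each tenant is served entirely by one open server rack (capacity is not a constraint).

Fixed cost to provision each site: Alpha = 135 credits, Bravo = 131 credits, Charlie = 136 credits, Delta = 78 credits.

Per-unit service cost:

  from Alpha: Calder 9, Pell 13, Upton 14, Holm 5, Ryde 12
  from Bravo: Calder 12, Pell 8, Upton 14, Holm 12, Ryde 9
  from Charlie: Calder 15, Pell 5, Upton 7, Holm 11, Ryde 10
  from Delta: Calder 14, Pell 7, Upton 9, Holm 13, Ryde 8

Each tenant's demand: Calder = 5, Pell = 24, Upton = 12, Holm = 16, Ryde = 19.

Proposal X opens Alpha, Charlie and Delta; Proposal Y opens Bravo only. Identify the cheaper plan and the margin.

Proposal X: {Alpha, Charlie, Delta}: Calder→Alpha 9·5=45, Pell→Charlie 5·24=120, Upton→Charlie 7·12=84, Holm→Alpha 5·16=80, Ryde→Delta 8·19=152. Service 481; fixed 349; total 830.
Proposal Y: {Bravo}: Calder→Bravo 12·5=60, Pell→Bravo 8·24=192, Upton→Bravo 14·12=168, Holm→Bravo 12·16=192, Ryde→Bravo 9·19=171. Service 783; fixed 131; total 914.
Difference: |830 − 914| = 84.

Proposal X is cheaper by 84.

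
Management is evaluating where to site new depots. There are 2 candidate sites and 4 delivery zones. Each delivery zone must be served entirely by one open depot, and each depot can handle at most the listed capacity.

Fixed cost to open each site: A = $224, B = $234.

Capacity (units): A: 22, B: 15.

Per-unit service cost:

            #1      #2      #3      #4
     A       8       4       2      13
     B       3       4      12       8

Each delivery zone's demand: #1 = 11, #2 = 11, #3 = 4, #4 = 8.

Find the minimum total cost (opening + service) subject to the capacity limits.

Minimum total cost: 687

Open {A, B}: #1→B 3·11=33, #2→A 4·11=44, #3→B 12·4=48, #4→A 13·8=104.
Loads: A carries 19/22, B carries 15/15. Service 229; fixed 458; total 687.
Next best feasible plan costs 702.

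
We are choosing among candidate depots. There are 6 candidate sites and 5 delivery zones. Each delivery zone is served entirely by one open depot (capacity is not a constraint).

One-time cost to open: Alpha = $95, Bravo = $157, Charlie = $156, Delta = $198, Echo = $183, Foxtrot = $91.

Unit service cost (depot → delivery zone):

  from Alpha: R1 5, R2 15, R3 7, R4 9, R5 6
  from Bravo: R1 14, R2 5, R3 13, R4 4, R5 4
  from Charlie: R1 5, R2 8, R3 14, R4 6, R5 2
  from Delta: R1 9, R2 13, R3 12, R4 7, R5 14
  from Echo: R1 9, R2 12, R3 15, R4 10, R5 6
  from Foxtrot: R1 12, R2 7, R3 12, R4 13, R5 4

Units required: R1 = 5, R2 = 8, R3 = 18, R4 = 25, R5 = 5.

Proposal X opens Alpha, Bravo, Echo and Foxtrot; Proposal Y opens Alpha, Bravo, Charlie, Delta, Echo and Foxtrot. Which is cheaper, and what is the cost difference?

Proposal X is cheaper by 344.

Proposal X: {Alpha, Bravo, Echo, Foxtrot}: R1→Alpha 5·5=25, R2→Bravo 5·8=40, R3→Alpha 7·18=126, R4→Bravo 4·25=100, R5→Bravo 4·5=20. Service 311; fixed 526; total 837.
Proposal Y: {Alpha, Bravo, Charlie, Delta, Echo, Foxtrot}: R1→Alpha 5·5=25, R2→Bravo 5·8=40, R3→Alpha 7·18=126, R4→Bravo 4·25=100, R5→Charlie 2·5=10. Service 301; fixed 880; total 1181.
Difference: |837 − 1181| = 344.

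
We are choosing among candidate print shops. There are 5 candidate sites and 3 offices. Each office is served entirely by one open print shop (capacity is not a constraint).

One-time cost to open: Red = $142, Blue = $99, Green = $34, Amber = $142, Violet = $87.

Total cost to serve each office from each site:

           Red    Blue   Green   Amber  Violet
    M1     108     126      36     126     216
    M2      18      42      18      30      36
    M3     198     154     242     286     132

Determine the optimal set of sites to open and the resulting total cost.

Open Green and Violet; minimum total cost 307.

For any fixed open set, each office goes to its cheapest open site; total = fixed + service.
{Green, Violet}: M1→Green 36, M2→Green 18, M3→Violet 132. Service 186; fixed 121; total 307.
{Green}: service 296 + fixed 34 = 330
{Blue, Green}: service 208 + fixed 133 = 341
{Red, Blue, Green, Amber, Violet}: service 186 + fixed 504 = 690
No other subset beats 307.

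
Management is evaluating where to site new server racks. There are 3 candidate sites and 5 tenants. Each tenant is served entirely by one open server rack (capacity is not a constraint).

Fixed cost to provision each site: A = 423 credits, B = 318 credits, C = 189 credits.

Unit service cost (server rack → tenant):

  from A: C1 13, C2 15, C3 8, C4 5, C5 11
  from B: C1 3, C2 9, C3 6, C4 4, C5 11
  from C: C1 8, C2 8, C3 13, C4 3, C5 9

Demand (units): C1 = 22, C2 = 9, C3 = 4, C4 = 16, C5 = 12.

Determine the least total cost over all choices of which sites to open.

For any fixed open set, each tenant goes to its cheapest open site; total = fixed + service.
{C}: C1→C 8·22=176, C2→C 8·9=72, C3→C 13·4=52, C4→C 3·16=48, C5→C 9·12=108. Service 456; fixed 189; total 645.
{B}: service 367 + fixed 318 = 685
{B, C}: C1→B 3·22=66, C2→C 8·9=72, C3→B 6·4=24, C4→C 3·16=48, C5→C 9·12=108. Service 318; fixed 507; total 825.
{A, B, C}: service 318 + fixed 930 = 1248
No other subset beats 645.

Minimum total cost: 645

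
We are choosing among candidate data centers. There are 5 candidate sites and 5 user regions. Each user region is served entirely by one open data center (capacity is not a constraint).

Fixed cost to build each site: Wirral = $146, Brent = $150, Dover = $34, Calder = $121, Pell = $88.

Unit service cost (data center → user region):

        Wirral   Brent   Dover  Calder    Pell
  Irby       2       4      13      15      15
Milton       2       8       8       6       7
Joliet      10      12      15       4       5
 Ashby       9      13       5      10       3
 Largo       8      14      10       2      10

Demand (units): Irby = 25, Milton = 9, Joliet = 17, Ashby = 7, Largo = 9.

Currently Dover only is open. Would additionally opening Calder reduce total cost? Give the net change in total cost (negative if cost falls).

Yes — net change −156 (cost falls by 156).

Current service cost with {Dover}: 777.
Adding Calder: each user region re-picks its cheapest; new service cost 500, saving 277.
Extra fixed cost: 121. Net change = 121 − 277 = -156.
(Totals: 811 → 655.)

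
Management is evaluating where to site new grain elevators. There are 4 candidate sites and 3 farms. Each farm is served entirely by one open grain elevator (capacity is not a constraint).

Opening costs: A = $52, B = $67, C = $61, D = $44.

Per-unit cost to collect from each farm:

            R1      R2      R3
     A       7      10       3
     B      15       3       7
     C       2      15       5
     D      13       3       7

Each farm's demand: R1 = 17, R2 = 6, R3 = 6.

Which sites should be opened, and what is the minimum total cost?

Open C and D; minimum total cost 187.

For any fixed open set, each farm goes to its cheapest open site; total = fixed + service.
{C, D}: R1→C 2·17=34, R2→D 3·6=18, R3→C 5·6=30. Service 82; fixed 105; total 187.
{B, C}: service 82 + fixed 128 = 210
{C}: service 154 + fixed 61 = 215
{A, B, C, D}: R1→C 2·17=34, R2→B 3·6=18, R3→A 3·6=18. Service 70; fixed 224; total 294.
(All 15 nonempty subsets were checked; C and D is lowest.)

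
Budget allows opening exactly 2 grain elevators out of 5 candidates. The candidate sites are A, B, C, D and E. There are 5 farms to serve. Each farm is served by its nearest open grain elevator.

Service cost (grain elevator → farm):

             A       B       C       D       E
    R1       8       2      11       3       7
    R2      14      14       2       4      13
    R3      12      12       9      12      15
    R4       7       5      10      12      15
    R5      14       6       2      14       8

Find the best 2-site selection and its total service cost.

With exactly 2 open, each farm uses its cheapest among the chosen.
{B, C}: R1→B 2, R2→C 2, R3→C 9, R4→B 5, R5→C 2. Service cost 20.
{C, D}: service cost 26
{A, C}: service cost 28
Among all 10 size-2 choices, {B, C} is lowest.

Choose B and C; total service cost 20.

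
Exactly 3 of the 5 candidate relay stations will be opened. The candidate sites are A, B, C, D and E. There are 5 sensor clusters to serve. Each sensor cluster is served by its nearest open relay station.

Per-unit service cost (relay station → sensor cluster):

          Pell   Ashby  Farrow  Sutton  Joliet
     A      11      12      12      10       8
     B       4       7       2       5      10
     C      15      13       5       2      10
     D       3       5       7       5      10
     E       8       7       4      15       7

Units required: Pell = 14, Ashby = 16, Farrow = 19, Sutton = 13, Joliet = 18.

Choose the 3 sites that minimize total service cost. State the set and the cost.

With exactly 3 open, each sensor cluster uses its cheapest among the chosen.
{C, D, E}: Pell→D 3·14=42, Ashby→D 5·16=80, Farrow→E 4·19=76, Sutton→C 2·13=26, Joliet→E 7·18=126. Service cost 350.
{B, D, E}: service cost 351
{B, C, E}: service cost 358
Among all 10 size-3 choices, {C, D, E} is lowest.

Choose C, D and E; total service cost 350.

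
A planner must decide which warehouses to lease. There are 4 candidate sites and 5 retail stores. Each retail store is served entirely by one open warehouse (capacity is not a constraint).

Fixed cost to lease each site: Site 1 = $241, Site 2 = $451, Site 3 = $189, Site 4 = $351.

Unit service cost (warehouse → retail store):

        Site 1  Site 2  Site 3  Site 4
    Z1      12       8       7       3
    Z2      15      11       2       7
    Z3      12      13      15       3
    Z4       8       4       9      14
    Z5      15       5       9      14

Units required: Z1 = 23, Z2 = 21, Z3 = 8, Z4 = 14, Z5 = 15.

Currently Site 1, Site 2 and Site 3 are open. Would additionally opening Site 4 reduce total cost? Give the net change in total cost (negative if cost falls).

No — net change +187 (cost rises by 187).

Current service cost with {Site 1, Site 2, Site 3}: 430.
Adding Site 4: each retail store re-picks its cheapest; new service cost 266, saving 164.
Extra fixed cost: 351. Net change = 351 − 164 = 187.
(Totals: 1311 → 1498.)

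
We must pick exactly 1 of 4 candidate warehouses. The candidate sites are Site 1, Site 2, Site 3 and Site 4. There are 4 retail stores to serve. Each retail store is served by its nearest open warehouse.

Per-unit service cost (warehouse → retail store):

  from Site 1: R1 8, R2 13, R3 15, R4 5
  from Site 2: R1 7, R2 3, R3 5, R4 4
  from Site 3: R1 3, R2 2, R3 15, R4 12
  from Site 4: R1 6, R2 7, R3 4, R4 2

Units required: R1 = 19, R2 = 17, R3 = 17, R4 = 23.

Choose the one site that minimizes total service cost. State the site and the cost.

With exactly 1 open, each retail store uses its cheapest among the chosen.
{Site 4}: R1→Site 4 6·19=114, R2→Site 4 7·17=119, R3→Site 4 4·17=68, R4→Site 4 2·23=46. Service cost 347.
{Site 2}: service cost 361
{Site 3}: service cost 622
Among all 4 size-1 choices, {Site 4} is lowest.

Choose Site 4 only; total service cost 347.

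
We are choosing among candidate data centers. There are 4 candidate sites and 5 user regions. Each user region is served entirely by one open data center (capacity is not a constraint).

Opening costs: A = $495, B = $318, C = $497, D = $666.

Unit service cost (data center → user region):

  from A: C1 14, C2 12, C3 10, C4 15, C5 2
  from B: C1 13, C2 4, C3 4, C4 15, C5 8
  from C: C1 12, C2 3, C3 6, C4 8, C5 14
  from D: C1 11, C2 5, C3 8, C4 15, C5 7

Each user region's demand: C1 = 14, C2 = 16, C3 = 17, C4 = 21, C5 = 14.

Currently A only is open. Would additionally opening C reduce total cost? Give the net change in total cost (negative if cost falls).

No — net change +110 (cost rises by 110).

Current service cost with {A}: 901.
Adding C: each user region re-picks its cheapest; new service cost 514, saving 387.
Extra fixed cost: 497. Net change = 497 − 387 = 110.
(Totals: 1396 → 1506.)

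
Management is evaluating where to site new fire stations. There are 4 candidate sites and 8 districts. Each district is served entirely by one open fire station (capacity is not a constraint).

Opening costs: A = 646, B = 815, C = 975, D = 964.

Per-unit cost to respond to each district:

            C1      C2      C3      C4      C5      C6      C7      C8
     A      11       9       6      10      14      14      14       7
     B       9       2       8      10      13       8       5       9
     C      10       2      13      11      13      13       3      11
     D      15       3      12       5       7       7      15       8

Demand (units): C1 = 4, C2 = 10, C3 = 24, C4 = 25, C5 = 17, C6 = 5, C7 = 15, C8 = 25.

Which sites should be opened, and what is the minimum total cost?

Open A only; minimum total cost 1867.

For any fixed open set, each district goes to its cheapest open site; total = fixed + service.
{A}: C1→A 11·4=44, C2→A 9·10=90, C3→A 6·24=144, C4→A 10·25=250, C5→A 14·17=238, C6→A 14·5=70, C7→A 14·15=210, C8→A 7·25=175. Service 1221; fixed 646; total 1867.
{B}: C1→B 9·4=36, C2→B 2·10=20, C3→B 8·24=192, C4→B 10·25=250, C5→B 13·17=221, C6→B 8·5=40, C7→B 5·15=75, C8→B 9·25=225. Service 1059; fixed 815; total 1874.
{D}: C1→D 15·4=60, C2→D 3·10=30, C3→D 12·24=288, C4→D 5·25=125, C5→D 7·17=119, C6→D 7·5=35, C7→D 15·15=225, C8→D 8·25=200. Service 1082; fixed 964; total 2046.
{A, B, C, D}: service 699 + fixed 3400 = 4099
No other subset beats 1867.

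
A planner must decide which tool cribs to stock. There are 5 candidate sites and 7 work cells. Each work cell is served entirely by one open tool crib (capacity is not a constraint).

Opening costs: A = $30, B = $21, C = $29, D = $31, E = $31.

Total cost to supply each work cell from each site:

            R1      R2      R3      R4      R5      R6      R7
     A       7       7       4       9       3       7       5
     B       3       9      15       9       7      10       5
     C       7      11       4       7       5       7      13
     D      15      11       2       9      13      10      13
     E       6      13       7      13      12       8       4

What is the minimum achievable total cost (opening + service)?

For any fixed open set, each work cell goes to its cheapest open site; total = fixed + service.
{A}: R1→A 7, R2→A 7, R3→A 4, R4→A 9, R5→A 3, R6→A 7, R7→A 5. Service 42; fixed 30; total 72.
{B}: R1→B 3, R2→B 9, R3→B 15, R4→B 9, R5→B 7, R6→B 10, R7→B 5. Service 58; fixed 21; total 79.
{C}: R1→C 7, R2→C 11, R3→C 4, R4→C 7, R5→C 5, R6→C 7, R7→C 13. Service 54; fixed 29; total 83.
{A, B, C, D, E}: service 33 + fixed 142 = 175
No other subset beats 72.

Minimum total cost: 72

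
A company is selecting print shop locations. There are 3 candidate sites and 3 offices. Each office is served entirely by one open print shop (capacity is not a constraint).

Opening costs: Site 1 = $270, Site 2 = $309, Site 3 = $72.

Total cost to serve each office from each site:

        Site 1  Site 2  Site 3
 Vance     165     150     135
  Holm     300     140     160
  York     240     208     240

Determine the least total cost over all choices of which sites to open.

Minimum total cost: 607

For any fixed open set, each office goes to its cheapest open site; total = fixed + service.
{Site 3}: Vance→Site 3 135, Holm→Site 3 160, York→Site 3 240. Service 535; fixed 72; total 607.
{Site 2}: service 498 + fixed 309 = 807
{Site 2, Site 3}: service 483 + fixed 381 = 864
{Site 1, Site 2, Site 3}: service 483 + fixed 651 = 1134
No other subset beats 607.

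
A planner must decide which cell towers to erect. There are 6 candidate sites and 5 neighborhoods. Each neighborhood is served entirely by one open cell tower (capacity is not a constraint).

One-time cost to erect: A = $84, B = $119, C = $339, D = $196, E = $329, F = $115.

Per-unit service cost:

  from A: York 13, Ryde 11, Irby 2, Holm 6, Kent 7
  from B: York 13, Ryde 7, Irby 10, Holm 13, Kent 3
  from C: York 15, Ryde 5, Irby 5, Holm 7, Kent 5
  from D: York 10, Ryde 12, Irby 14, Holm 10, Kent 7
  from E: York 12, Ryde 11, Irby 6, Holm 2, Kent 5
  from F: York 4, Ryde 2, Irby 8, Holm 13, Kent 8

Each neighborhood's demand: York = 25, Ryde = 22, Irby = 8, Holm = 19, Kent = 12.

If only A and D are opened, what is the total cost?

Total cost: 986

Each neighborhood is assigned to its cheapest site among the open ones.
{A, D}: York→D 10·25=250, Ryde→A 11·22=242, Irby→A 2·8=16, Holm→A 6·19=114, Kent→A 7·12=84. Service 706; fixed 280; total 986.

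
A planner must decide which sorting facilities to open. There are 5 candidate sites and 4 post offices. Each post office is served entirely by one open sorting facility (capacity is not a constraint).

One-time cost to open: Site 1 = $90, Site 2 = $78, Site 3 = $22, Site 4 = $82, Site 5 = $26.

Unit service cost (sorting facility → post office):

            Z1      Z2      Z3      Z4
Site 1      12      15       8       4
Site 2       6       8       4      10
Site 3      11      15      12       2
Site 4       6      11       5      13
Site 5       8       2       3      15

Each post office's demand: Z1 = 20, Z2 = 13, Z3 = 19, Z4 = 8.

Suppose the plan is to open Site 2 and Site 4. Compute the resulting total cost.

Each post office is assigned to its cheapest site among the open ones.
{Site 2, Site 4}: Z1→Site 2 6·20=120, Z2→Site 2 8·13=104, Z3→Site 2 4·19=76, Z4→Site 2 10·8=80. Service 380; fixed 160; total 540.

Total cost: 540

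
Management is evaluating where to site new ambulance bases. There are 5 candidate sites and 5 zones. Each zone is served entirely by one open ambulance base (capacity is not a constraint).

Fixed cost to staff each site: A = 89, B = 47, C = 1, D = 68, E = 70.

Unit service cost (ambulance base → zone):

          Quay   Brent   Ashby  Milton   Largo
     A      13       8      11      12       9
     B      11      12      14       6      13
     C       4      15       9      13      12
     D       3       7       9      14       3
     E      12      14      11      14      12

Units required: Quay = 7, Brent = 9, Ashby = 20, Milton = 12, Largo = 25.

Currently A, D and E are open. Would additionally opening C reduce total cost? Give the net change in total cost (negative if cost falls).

Current service cost with {A, D, E}: 483.
Adding C: each zone re-picks its cheapest; new service cost 483, saving 0.
Extra fixed cost: 1. Net change = 1 − 0 = 1.
(Totals: 710 → 711.)

No — net change +1 (cost rises by 1).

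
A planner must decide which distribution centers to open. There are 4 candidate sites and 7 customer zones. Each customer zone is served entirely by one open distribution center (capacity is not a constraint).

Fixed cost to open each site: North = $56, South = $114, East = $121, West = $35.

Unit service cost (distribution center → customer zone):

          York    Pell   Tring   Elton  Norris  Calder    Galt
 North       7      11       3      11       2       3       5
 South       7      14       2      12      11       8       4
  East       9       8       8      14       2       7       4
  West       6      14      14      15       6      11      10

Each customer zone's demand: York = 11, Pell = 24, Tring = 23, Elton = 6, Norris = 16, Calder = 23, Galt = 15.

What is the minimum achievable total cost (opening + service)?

Minimum total cost: 708

For any fixed open set, each customer zone goes to its cheapest open site; total = fixed + service.
{North}: York→North 7·11=77, Pell→North 11·24=264, Tring→North 3·23=69, Elton→North 11·6=66, Norris→North 2·16=32, Calder→North 3·23=69, Galt→North 5·15=75. Service 652; fixed 56; total 708.
{North, West}: York→West 6·11=66, Pell→North 11·24=264, Tring→North 3·23=69, Elton→North 11·6=66, Norris→North 2·16=32, Calder→North 3·23=69, Galt→North 5·15=75. Service 641; fixed 91; total 732.
{North, East}: service 565 + fixed 177 = 742
{North, South, East, West}: service 531 + fixed 326 = 857
No other subset beats 708.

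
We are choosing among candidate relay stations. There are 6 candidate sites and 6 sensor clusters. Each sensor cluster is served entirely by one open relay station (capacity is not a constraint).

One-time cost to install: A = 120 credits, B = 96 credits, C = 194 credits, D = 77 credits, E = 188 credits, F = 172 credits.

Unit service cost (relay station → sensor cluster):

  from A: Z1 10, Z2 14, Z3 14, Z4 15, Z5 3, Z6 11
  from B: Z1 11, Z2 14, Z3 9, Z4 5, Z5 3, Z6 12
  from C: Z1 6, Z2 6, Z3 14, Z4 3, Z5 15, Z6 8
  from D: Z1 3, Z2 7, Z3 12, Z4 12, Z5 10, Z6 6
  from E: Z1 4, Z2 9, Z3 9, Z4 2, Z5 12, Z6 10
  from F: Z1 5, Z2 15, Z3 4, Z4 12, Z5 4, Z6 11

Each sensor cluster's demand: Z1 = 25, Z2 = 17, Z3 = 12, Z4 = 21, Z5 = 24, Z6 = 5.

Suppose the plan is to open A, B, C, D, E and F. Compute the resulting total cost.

Each sensor cluster is assigned to its cheapest site among the open ones.
{A, B, C, D, E, F}: Z1→D 3·25=75, Z2→C 6·17=102, Z3→F 4·12=48, Z4→E 2·21=42, Z5→A 3·24=72, Z6→D 6·5=30. Service 369; fixed 847; total 1216.

Total cost: 1216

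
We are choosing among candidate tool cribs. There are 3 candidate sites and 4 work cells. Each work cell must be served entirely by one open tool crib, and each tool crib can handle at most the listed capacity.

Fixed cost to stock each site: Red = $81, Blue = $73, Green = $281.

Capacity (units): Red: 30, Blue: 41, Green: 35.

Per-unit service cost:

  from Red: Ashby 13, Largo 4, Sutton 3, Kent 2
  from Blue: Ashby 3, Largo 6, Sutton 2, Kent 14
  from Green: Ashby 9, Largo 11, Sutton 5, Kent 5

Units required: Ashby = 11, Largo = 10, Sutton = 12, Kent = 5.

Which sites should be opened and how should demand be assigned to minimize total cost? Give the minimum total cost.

Minimum total cost: 260

Open {Blue}: Ashby→Blue 3·11=33, Largo→Blue 6·10=60, Sutton→Blue 2·12=24, Kent→Blue 14·5=70.
Loads: Blue carries 38/41. Service 187; fixed 73; total 260.
Next best feasible plan costs 261.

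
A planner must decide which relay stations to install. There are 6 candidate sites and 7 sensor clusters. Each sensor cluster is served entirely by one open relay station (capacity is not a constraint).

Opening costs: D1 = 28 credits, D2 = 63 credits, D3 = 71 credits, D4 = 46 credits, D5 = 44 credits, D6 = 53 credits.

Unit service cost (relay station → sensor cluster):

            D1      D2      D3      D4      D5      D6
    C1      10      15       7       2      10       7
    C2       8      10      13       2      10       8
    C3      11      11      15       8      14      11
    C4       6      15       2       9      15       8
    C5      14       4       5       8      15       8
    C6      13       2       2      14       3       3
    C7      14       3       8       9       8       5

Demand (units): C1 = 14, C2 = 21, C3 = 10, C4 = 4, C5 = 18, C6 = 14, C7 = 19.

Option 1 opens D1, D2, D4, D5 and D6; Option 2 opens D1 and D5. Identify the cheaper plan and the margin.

Option 1: {D1, D2, D4, D5, D6}: C1→D4 2·14=28, C2→D4 2·21=42, C3→D4 8·10=80, C4→D1 6·4=24, C5→D2 4·18=72, C6→D2 2·14=28, C7→D2 3·19=57. Service 331; fixed 234; total 565.
Option 2: {D1, D5}: C1→D1 10·14=140, C2→D1 8·21=168, C3→D1 11·10=110, C4→D1 6·4=24, C5→D1 14·18=252, C6→D5 3·14=42, C7→D5 8·19=152. Service 888; fixed 72; total 960.
Difference: |565 − 960| = 395.

Option 1 is cheaper by 395.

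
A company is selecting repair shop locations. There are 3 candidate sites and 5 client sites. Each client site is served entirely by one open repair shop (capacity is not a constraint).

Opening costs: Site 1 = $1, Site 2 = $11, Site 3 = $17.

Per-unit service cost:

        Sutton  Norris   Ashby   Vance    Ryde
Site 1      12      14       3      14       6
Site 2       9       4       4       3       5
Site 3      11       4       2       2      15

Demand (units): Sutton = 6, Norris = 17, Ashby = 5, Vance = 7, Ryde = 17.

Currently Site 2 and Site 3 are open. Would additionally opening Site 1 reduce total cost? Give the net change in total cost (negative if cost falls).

Current service cost with {Site 2, Site 3}: 231.
Adding Site 1: each client site re-picks its cheapest; new service cost 231, saving 0.
Extra fixed cost: 1. Net change = 1 − 0 = 1.
(Totals: 259 → 260.)

No — net change +1 (cost rises by 1).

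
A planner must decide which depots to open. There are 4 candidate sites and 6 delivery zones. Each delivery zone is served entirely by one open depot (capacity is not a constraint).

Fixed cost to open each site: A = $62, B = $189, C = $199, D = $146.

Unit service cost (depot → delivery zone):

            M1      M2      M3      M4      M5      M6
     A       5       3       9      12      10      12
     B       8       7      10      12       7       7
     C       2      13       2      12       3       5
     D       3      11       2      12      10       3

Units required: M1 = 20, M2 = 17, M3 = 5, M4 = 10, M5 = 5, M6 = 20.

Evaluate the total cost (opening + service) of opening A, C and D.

Total cost: 703

Each delivery zone is assigned to its cheapest site among the open ones.
{A, C, D}: M1→C 2·20=40, M2→A 3·17=51, M3→C 2·5=10, M4→A 12·10=120, M5→C 3·5=15, M6→D 3·20=60. Service 296; fixed 407; total 703.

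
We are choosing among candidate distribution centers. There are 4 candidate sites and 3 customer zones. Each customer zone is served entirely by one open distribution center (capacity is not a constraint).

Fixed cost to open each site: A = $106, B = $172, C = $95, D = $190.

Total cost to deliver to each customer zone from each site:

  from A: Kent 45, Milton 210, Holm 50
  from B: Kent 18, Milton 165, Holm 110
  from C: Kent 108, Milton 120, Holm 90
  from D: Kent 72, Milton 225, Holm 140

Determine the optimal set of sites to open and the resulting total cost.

For any fixed open set, each customer zone goes to its cheapest open site; total = fixed + service.
{A}: Kent→A 45, Milton→A 210, Holm→A 50. Service 305; fixed 106; total 411.
{C}: service 318 + fixed 95 = 413
{A, C}: service 215 + fixed 201 = 416
{A, B, C, D}: service 188 + fixed 563 = 751
No other subset beats 411.

Open A only; minimum total cost 411.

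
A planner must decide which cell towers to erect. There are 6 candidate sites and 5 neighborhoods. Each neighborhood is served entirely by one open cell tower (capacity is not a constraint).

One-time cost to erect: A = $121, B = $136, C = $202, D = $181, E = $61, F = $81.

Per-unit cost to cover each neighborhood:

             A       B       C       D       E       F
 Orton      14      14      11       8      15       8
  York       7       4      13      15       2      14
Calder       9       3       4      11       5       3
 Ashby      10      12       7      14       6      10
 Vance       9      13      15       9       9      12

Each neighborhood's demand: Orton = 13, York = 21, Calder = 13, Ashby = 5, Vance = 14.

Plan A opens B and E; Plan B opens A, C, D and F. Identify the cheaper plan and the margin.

Plan A: {B, E}: Orton→B 14·13=182, York→E 2·21=42, Calder→B 3·13=39, Ashby→E 6·5=30, Vance→E 9·14=126. Service 419; fixed 197; total 616.
Plan B: {A, C, D, F}: Orton→D 8·13=104, York→A 7·21=147, Calder→F 3·13=39, Ashby→C 7·5=35, Vance→A 9·14=126. Service 451; fixed 585; total 1036.
Difference: |616 − 1036| = 420.

Plan A is cheaper by 420.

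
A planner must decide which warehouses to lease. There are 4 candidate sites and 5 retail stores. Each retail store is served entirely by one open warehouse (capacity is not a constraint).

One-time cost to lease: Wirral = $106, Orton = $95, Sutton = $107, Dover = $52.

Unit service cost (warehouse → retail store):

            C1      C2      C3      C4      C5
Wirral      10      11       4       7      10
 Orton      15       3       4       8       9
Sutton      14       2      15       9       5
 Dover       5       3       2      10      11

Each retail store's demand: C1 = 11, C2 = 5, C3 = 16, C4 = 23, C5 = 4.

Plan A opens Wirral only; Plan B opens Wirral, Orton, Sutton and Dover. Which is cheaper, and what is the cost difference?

Plan A is cheaper by 102.

Plan A: {Wirral}: C1→Wirral 10·11=110, C2→Wirral 11·5=55, C3→Wirral 4·16=64, C4→Wirral 7·23=161, C5→Wirral 10·4=40. Service 430; fixed 106; total 536.
Plan B: {Wirral, Orton, Sutton, Dover}: C1→Dover 5·11=55, C2→Sutton 2·5=10, C3→Dover 2·16=32, C4→Wirral 7·23=161, C5→Sutton 5·4=20. Service 278; fixed 360; total 638.
Difference: |536 − 638| = 102.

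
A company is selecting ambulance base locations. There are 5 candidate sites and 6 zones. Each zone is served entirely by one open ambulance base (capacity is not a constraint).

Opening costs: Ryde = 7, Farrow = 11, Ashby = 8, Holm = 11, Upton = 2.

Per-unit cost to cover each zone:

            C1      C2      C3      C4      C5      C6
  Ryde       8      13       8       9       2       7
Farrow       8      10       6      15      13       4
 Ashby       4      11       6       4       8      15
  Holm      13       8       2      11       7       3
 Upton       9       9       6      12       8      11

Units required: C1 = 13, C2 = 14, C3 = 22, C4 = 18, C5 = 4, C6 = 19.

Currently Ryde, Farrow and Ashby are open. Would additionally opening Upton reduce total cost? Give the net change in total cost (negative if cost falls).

Current service cost with {Ryde, Farrow, Ashby}: 480.
Adding Upton: each zone re-picks its cheapest; new service cost 466, saving 14.
Extra fixed cost: 2. Net change = 2 − 14 = -12.
(Totals: 506 → 494.)

Yes — net change −12 (cost falls by 12).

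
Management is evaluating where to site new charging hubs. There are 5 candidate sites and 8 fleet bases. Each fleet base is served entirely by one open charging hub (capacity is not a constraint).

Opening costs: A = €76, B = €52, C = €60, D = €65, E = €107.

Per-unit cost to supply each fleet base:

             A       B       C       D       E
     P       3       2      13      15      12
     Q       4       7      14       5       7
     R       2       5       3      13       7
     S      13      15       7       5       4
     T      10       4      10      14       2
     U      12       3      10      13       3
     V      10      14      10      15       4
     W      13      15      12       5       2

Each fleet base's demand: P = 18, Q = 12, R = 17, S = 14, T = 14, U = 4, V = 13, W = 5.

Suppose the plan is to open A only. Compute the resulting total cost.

Total cost: 777

Each fleet base is assigned to its cheapest site among the open ones.
{A}: P→A 3·18=54, Q→A 4·12=48, R→A 2·17=34, S→A 13·14=182, T→A 10·14=140, U→A 12·4=48, V→A 10·13=130, W→A 13·5=65. Service 701; fixed 76; total 777.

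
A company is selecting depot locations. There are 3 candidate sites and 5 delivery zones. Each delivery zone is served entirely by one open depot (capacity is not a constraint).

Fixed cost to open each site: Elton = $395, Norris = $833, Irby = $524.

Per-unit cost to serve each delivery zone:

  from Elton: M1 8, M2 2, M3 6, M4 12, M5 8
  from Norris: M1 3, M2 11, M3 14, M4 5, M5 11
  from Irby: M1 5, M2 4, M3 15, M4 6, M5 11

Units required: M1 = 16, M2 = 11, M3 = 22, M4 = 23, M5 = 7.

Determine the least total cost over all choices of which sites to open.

Minimum total cost: 1009

For any fixed open set, each delivery zone goes to its cheapest open site; total = fixed + service.
{Elton}: M1→Elton 8·16=128, M2→Elton 2·11=22, M3→Elton 6·22=132, M4→Elton 12·23=276, M5→Elton 8·7=56. Service 614; fixed 395; total 1009.
{Irby}: service 669 + fixed 524 = 1193
{Elton, Irby}: service 428 + fixed 919 = 1347
{Elton, Norris, Irby}: service 373 + fixed 1752 = 2125
No other subset beats 1009.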